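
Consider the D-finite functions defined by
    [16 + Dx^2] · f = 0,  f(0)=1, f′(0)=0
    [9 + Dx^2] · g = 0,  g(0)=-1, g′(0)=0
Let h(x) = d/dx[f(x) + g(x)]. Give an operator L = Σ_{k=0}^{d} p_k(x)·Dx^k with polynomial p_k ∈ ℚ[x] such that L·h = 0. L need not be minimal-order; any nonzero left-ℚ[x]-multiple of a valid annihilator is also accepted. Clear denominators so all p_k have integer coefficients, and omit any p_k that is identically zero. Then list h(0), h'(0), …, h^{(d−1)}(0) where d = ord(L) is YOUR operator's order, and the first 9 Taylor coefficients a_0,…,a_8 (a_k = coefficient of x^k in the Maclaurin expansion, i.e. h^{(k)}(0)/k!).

f: a_k = 1, 0, -8, 0, 32/3, 0, -256/45, 0, 512/315, …
g: a_k = -1, 0, 9/2, 0, -27/8, 0, 81/80, 0, -729/4480, …
f+g: L₀ = lclm(L_f,L_g), ord ≤ 2+2.
Derive L from L₀ (diff closure).
L = 144 + 25·Dx^2 + Dx^4  (order 4).
h: a_k = 0, -7, 0, 175/6, 0, -3367/120, 0, 1685/144, 0, …
ICs: h(0) = 0, h′(0) = -7, h′′(0) = 0, h′′′(0) = 175.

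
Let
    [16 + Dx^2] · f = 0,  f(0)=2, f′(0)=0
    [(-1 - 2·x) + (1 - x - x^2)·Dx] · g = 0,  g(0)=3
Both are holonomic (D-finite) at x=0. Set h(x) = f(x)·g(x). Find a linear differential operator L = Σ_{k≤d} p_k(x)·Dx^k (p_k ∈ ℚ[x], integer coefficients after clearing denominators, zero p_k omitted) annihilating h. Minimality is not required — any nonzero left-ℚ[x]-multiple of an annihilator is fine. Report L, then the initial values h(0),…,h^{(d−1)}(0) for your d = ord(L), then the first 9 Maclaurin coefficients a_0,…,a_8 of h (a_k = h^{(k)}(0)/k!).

f: a_k = 2, 0, -16, 0, 64/3, 0, -512/45, 0, 1024/315, …
g: a_k = 3, 3, 6, 9, 15, 24, 39, 63, 102, …
f·g: L₀ = L_f ⊗_s L_g, ord ≤ 2·1.
L = (-14 + 16·x + 16·x^2) + (2 + 4·x)·Dx + (-1 + x + x^2)·Dx^2  (order 2).
h: a_k = 6, 6, -36, -30, -2, -32, -1022/15, -1502/15, -5548/35, …
ICs: h(0) = 6, h′(0) = 6.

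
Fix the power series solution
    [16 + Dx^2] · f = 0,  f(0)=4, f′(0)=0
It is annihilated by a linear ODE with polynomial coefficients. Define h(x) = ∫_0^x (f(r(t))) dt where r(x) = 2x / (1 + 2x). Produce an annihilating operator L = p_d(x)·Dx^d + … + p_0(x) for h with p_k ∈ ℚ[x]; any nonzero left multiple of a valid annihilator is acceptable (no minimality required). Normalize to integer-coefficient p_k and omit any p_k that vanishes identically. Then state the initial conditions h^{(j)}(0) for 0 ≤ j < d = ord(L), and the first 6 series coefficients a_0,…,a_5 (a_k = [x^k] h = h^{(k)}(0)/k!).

L = 64·Dx + (4 + 24·x + 48·x^2 + 32·x^3)·Dx^2 + (1 + 8·x + 24·x^2 + 32·x^3 + 16·x^4)·Dx^3  (order 3).
h: a_k = 0, 4, 0, -128/3, 128, -512/3, …
ICs: h(0) = 0, h′(0) = 4, h′′(0) = 0.

f: a_k = 4, 0, -32, 0, 128/3, 0, …
h₀=f(r): pull back L_f along r ⇒ L₀.
h=∫h₀ ⇒ L = L₀·Dx.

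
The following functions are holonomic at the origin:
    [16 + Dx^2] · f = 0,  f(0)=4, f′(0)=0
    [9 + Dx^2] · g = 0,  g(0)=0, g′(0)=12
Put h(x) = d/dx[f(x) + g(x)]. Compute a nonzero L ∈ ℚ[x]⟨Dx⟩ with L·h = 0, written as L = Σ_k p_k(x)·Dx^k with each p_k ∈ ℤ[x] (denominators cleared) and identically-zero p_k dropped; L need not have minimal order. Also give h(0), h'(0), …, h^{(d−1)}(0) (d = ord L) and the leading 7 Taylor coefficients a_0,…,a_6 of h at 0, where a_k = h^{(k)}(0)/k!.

L = 144 + 25·Dx^2 + Dx^4  (order 4).
h: a_k = 12, -64, -54, 512/3, 81/2, -2048/15, -243/20, …
ICs: h(0) = 12, h′(0) = -64, h′′(0) = -108, h′′′(0) = 1024.

f: a_k = 4, 0, -32, 0, 128/3, 0, -1024/45, …
g: a_k = 0, 12, 0, -18, 0, 81/10, 0, …
h₀=f+g: left-lcm gives L₀, ord ≤ 4.
h=h₀': d/dx-closure on L₀ ⇒ L.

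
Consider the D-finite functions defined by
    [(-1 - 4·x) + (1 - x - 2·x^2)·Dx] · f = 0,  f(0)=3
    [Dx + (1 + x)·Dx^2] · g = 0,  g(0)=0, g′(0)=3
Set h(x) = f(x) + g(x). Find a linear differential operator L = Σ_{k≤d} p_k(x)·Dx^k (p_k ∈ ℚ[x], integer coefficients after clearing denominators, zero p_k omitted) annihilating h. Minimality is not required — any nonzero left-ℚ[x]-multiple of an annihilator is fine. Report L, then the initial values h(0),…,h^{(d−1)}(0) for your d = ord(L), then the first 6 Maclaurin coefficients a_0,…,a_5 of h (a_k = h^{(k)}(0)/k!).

L = (42 + 144·x + 144·x^2 + 96·x^3)·Dx + (28 + 172·x + 312·x^2 + 328·x^3 + 160·x^4)·Dx^2 + (-7 - 14·x + 5·x^2 + 56·x^3 + 76·x^4 + 32·x^5)·Dx^3  (order 3).
h: a_k = 3, 6, 15/2, 16, 129/4, 318/5, …
ICs: h(0) = 3, h′(0) = 6, h′′(0) = 15.

f: a_k = 3, 3, 9, 15, 33, 63, …
g: a_k = 0, 3, -3/2, 1, -3/4, 3/5, …
Sum ⇒ L₀ = lclm(L_f,L_g) in ℚ(x)⟨Dx⟩.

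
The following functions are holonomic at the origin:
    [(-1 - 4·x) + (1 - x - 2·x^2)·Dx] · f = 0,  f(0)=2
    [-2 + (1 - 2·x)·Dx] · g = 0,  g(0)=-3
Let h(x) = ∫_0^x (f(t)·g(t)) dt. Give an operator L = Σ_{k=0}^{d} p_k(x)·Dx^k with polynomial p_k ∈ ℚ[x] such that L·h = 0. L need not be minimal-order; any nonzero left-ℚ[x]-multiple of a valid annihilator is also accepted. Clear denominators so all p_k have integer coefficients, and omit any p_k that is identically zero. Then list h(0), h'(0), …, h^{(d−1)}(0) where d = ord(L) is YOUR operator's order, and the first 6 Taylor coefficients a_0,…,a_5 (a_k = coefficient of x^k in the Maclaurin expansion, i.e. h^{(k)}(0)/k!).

L = (3 + 6·x)·Dx + (-1 + x + 2·x^2)·Dx^2  (order 2).
h: a_k = 0, -6, -9, -18, -69/2, -342/5, …
ICs: h(0) = 0, h′(0) = -6.

f: a_k = 2, 2, 6, 10, 22, 42, …
g: a_k = -3, -6, -12, -24, -48, -96, …
Product ⇒ symmetric product L₀, ord ≤ 1.
∫: right-multiply L₀ by Dx.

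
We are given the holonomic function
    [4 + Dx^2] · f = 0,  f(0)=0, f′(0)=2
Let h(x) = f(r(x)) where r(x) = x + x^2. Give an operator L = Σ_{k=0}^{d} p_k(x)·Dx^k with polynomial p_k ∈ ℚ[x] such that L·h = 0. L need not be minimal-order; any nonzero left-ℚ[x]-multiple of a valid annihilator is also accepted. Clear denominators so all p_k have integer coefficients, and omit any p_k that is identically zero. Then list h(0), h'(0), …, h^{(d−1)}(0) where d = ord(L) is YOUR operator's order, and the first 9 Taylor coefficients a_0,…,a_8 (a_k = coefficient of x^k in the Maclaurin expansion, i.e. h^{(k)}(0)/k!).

L = (4 + 24·x + 48·x^2 + 32·x^3) - 2·Dx + (1 + 2·x)·Dx^2  (order 2).
h: a_k = 0, 2, 2, -4/3, -4, -56/15, 0, 832/315, 112/45, …
ICs: h(0) = 0, h′(0) = 2.

f: a_k = 0, 2, 0, -4/3, 0, 4/15, 0, -8/315, 0, …
L₀ from L_f via x↦r, Dx↦r'^{-1}Dx.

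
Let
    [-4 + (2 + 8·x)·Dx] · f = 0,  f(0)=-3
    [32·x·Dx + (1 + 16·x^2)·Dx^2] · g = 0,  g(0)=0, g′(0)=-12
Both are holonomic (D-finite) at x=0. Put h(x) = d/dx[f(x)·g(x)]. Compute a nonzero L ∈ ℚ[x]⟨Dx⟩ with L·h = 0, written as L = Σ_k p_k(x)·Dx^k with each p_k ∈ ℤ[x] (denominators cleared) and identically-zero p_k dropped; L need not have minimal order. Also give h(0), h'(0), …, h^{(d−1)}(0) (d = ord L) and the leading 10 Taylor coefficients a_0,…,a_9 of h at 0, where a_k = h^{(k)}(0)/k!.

f: a_k = -3, -6, 6, -12, 30, -84, 252, -792, 2574, -8580, …
g: a_k = 0, -12, 0, 64, 0, -3072/5, 0, 49152/7, 0, -262144/3, …
Product ⇒ symmetric product L₀, ord ≤ 2.
h₀' ⇒ L via d/dx closure of L₀.
L = (20 + 640·x + 128·x^2 - 6144·x^3 - 3072·x^4) + (28 + 336·x + 1152·x^2 - 3584·x^3 - 21504·x^4 - 12288·x^5)·Dx + (3 + 8·x - 48·x^2 - 256·x^3 - 1792·x^4 - 6144·x^5 - 4096·x^6)·Dx^2  (order 2).
h: a_k = 36, 144, -792, -960, 9336, 117792/5, -904944/5, -8576256/35, 17078184/7, 38073632/7, …
ICs: h(0) = 36, h′(0) = 144.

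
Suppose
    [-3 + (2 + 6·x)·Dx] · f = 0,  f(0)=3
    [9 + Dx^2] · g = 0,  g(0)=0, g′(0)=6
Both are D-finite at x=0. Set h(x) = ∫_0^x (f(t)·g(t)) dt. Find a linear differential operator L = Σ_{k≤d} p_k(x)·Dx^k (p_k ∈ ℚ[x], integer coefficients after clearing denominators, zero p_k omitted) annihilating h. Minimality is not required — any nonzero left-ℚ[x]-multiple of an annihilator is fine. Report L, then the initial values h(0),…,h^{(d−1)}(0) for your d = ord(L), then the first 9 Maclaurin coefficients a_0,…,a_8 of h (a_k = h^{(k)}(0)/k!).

f: a_k = 3, 9/2, -27/8, 81/16, -1215/128, 5103/256, -45927/1024, 216513/2048, -8444007/32768, …
g: a_k = 0, 6, 0, -9, 0, 81/20, 0, -243/280, 0, …
f·g: L₀ = L_f ⊗_s L_g, ord ≤ 1·2.
h=∫₀ˣh₀: take L = L₀·Dx.
L = (63 + 216·x + 324·x^2)·Dx + (-12 - 36·x)·Dx^2 + (4 + 24·x + 36·x^2)·Dx^3  (order 3).
h: a_k = 0, 0, 9, 9, -189/16, -81/40, -1539/640, 59049/4480, -716607/28672, …
ICs: h(0) = 0, h′(0) = 0, h′′(0) = 18.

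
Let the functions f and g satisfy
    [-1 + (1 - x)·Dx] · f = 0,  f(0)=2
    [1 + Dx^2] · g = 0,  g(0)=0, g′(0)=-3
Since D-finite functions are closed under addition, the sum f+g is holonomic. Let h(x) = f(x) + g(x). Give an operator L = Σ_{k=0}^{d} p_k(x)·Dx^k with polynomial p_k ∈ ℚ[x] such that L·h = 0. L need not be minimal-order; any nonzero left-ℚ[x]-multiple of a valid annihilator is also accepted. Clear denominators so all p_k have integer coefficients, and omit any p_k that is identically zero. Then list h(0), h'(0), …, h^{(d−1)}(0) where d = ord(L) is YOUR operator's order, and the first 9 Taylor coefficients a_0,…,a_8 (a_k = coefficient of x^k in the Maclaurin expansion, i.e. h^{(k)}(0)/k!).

f: a_k = 2, 2, 2, 2, 2, 2, 2, 2, 2, …
g: a_k = 0, -3, 0, 1/2, 0, -1/40, 0, 1/1680, 0, …
Weyl lclm of L_f,L_g ⇒ L₀ (ord ≤ 3).
L = (7 - 2·x + x^2) + (-3 + 5·x - 3·x^2 + x^3)·Dx + (7 - 2·x + x^2)·Dx^2 + (-3 + 5·x - 3·x^2 + x^3)·Dx^3  (order 3).
h: a_k = 2, -1, 2, 5/2, 2, 79/40, 2, 3361/1680, 2, …
ICs: h(0) = 2, h′(0) = -1, h′′(0) = 4.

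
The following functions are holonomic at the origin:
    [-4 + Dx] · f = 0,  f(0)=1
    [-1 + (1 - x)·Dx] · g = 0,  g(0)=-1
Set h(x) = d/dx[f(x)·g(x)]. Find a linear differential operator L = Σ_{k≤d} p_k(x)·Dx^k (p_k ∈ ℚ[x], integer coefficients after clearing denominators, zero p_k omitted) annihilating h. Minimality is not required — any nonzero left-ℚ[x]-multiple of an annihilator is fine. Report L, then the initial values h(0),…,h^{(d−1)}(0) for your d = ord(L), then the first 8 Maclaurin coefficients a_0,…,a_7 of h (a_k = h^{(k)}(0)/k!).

f: a_k = 1, 4, 8, 32/3, 32/3, 128/15, 256/45, 1024/315, …
g: a_k = -1, -1, -1, -1, -1, -1, -1, -1, …
h₀=f·g: eliminate ⇒ L₀, order ≤ 1·1.
Derive L from L₀ (diff closure).
L = (26 - 40·x + 16·x^2) + (-5 + 9·x - 4·x^2)·Dx  (order 1).
h: a_k = -5, -26, -71, -412/3, -643/3, -874/3, -16319/45, -134648/315, …
ICs: h(0) = -5.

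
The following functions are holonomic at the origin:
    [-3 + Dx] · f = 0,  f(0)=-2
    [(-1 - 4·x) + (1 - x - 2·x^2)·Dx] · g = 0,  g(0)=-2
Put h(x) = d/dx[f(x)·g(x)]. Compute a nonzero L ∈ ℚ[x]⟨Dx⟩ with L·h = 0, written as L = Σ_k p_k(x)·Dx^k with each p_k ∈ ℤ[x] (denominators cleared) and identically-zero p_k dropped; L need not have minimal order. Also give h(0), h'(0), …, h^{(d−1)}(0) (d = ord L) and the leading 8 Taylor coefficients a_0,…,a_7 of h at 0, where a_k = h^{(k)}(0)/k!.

f: a_k = -2, -6, -9, -9, -27/4, -81/20, -81/40, -243/280, …
g: a_k = -2, -2, -6, -10, -22, -42, -86, -170, …
f·g: L₀ = L_f ⊗_s L_g, ord ≤ 1·1.
Derive L from L₀ (diff closure).
L = (21 + 12·x - 39·x^2 - 12·x^3 + 36·x^4) + (-4 + 3·x + 15·x^2 - 4·x^3 - 12·x^4)·Dx  (order 1).
h: a_k = 16, 84, 276, 758, 1908, 45879/10, 107071/10, 3426681/140, …
ICs: h(0) = 16.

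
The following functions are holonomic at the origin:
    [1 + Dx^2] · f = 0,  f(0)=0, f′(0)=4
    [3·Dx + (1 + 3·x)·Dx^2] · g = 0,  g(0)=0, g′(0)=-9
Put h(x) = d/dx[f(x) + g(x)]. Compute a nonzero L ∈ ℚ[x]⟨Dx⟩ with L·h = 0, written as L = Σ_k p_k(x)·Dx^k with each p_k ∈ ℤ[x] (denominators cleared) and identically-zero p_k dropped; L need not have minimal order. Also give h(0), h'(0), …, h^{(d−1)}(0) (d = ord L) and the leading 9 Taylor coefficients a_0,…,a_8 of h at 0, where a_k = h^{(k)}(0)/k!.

f: a_k = 0, 4, 0, -2/3, 0, 1/30, 0, -1/1260, 0, …
g: a_k = 0, -9, 27/2, -27, 243/4, -729/5, 729/2, -6561/7, 19683/8, …
Sum ⇒ L₀ = lclm(L_f,L_g) in ℚ(x)⟨Dx⟩.
Derive L from L₀ (diff closure).
L = (165 + 18·x + 27·x^2) + (19 + 63·x + 27·x^2 + 27·x^3)·Dx + (165 + 18·x + 27·x^2)·Dx^2 + (19 + 63·x + 27·x^2 + 27·x^3)·Dx^3  (order 3).
h: a_k = -5, 27, -83, 243, -4373/6, 2187, -1180981/180, 19683, -595213919/10080, …
ICs: h(0) = -5, h′(0) = 27, h′′(0) = -166.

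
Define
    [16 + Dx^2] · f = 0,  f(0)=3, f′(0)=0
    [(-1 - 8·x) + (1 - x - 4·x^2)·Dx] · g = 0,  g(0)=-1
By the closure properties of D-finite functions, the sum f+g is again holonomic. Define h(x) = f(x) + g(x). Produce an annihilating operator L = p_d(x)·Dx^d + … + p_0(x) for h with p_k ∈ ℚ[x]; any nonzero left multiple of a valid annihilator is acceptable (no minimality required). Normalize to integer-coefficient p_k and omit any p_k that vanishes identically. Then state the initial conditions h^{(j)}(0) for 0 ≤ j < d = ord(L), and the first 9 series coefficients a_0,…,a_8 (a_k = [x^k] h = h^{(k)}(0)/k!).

f: a_k = 3, 0, -24, 0, 32, 0, -256/15, 0, 512/105, …
g: a_k = -1, -1, -5, -9, -29, -65, -181, -441, -1165, …
L₀ := lclm(L_f,L_g); ord L₀ ≤ 2+1.
L = (-560 - 4608·x - 1664·x^2 - 6144·x^3 - 10240·x^4 - 16384·x^5) + (208 - 272·x - 896·x^2 + 1408·x^3 + 1536·x^4 - 6144·x^5 - 8192·x^6)·Dx + (-35 - 288·x - 104·x^2 - 384·x^3 - 640·x^4 - 1024·x^5)·Dx^2 + (13 - 17·x - 56·x^2 + 88·x^3 + 96·x^4 - 384·x^5 - 512·x^6)·Dx^3  (order 3).
h: a_k = 2, -1, -29, -9, 3, -65, -2971/15, -441, -121813/105, …
ICs: h(0) = 2, h′(0) = -1, h′′(0) = -58.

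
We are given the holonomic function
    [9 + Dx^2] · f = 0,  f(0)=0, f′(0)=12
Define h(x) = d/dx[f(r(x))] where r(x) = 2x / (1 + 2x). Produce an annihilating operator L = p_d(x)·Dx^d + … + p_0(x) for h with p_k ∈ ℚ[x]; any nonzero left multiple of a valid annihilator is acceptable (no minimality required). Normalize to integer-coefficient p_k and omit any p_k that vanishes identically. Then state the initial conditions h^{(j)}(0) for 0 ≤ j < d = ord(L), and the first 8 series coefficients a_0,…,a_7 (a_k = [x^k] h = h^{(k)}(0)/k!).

L = (60 + 96·x + 96·x^2) + (12 + 72·x + 144·x^2 + 96·x^3)·Dx + (1 + 8·x + 24·x^2 + 32·x^3 + 16·x^4)·Dx^2  (order 2).
h: a_k = 24, -96, -144, 2688, -14064, 48960, -619296/5, 969216/5, …
ICs: h(0) = 24, h′(0) = -96.

f: a_k = 0, 12, 0, -18, 0, 81/10, 0, -243/140, …
L₀ from L_f via x↦r, Dx↦r'^{-1}Dx.
Derive L from L₀ (diff closure).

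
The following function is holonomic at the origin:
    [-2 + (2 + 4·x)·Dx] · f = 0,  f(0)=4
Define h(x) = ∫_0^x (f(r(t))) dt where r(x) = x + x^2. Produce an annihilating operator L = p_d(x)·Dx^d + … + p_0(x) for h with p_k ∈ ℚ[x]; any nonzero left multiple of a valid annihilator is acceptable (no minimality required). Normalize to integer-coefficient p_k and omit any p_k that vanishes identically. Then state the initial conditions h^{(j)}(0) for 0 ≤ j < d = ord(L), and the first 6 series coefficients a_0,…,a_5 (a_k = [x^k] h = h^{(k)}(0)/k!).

f: a_k = 4, 4, -2, 2, -5/2, 7/2, …
Substitute x→r, Dx→(1/r')Dx; clear ⇒ L₀.
∫: right-multiply L₀ by Dx.
L = (-1 - 2·x)·Dx + (1 + 2·x + 2·x^2)·Dx^2  (order 2).
h: a_k = 0, 4, 2, 2/3, -1/2, 3/10, …
ICs: h(0) = 0, h′(0) = 4.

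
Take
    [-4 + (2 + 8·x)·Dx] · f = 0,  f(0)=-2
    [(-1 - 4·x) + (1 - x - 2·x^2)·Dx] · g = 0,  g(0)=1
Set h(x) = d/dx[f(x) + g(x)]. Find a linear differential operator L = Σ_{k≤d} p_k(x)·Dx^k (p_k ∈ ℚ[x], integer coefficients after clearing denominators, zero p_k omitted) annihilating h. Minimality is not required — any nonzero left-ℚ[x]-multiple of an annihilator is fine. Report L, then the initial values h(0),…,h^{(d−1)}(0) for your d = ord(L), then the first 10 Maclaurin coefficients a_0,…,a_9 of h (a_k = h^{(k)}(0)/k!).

f: a_k = -2, -4, 4, -8, 20, -56, 168, -528, 1716, -5720, …
g: a_k = 1, 1, 3, 5, 11, 21, 43, 85, 171, 341, …
f+g: L₀ = lclm(L_f,L_g), ord ≤ 1+1.
h=h₀': d/dx-closure on L₀ ⇒ L.
L = (-66 - 300·x - 720·x^2 - 480·x^3 - 480·x^4) + (-9 - 180·x - 954·x^2 - 1872·x^3 - 1800·x^4 - 1440·x^5)·Dx + (4 + 33·x + 69·x^2 - 28·x^3 - 228·x^4 - 480·x^5 - 320·x^6)·Dx^2  (order 2).
h: a_k = -3, 14, -9, 124, -175, 1266, -3101, 15096, -48411, 201310, …
ICs: h(0) = -3, h′(0) = 14.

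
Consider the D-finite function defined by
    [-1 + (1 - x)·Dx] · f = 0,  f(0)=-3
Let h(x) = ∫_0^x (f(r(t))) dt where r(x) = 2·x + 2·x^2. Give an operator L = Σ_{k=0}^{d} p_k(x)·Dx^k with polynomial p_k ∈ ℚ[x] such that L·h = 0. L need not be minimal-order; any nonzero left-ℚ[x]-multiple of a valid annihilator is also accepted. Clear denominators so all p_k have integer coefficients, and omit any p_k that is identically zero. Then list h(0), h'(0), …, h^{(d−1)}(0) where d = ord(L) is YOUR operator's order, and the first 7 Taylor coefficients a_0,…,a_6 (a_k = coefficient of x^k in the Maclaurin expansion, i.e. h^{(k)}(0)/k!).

L = (2 + 4·x)·Dx + (-1 + 2·x + 2·x^2)·Dx^2  (order 2).
h: a_k = 0, -3, -3, -6, -12, -132/5, -60, …
ICs: h(0) = 0, h′(0) = -3.

f: a_k = -3, -3, -3, -3, -3, -3, -3, …
L₀ from L_f via x↦r, Dx↦r'^{-1}Dx.
Integrate: L := L₀·Dx.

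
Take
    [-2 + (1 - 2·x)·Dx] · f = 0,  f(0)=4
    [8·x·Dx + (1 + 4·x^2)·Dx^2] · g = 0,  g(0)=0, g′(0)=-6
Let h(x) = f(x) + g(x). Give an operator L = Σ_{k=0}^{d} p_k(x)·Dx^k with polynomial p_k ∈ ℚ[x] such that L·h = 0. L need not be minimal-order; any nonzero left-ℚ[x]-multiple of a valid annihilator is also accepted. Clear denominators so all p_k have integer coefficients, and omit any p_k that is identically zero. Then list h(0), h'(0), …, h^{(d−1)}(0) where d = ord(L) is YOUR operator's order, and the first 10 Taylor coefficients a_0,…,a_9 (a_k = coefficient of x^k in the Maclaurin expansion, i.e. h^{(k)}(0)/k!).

f: a_k = 4, 8, 16, 32, 64, 128, 256, 512, 1024, 2048, …
g: a_k = 0, -6, 0, 8, 0, -96/5, 0, 384/7, 0, -512/3, …
L₀ := lclm(L_f,L_g); ord L₀ ≤ 1+2.
L = (-8 + 64·x + 96·x^2)·Dx + (8 - 8·x + 32·x^2 + 96·x^3)·Dx^2 + (-1 + 16·x^4)·Dx^3  (order 3).
h: a_k = 4, 2, 16, 40, 64, 544/5, 256, 3968/7, 1024, 5632/3, …
ICs: h(0) = 4, h′(0) = 2, h′′(0) = 32.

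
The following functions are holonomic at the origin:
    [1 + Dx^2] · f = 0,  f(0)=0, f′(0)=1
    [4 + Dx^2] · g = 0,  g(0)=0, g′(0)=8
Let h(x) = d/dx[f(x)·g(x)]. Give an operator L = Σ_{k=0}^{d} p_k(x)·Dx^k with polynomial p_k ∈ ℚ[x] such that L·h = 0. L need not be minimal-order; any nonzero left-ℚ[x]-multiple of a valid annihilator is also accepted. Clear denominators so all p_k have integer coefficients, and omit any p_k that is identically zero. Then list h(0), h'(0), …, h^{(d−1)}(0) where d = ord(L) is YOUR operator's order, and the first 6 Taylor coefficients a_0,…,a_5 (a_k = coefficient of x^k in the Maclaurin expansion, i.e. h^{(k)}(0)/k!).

f: a_k = 0, 1, 0, -1/6, 0, 1/120, …
g: a_k = 0, 8, 0, -16/3, 0, 16/15, …
h₀=f·g: eliminate ⇒ L₀, order ≤ 2·2.
Differentiate: ansatz ord ≤ ord L₀ ⇒ L.
L = 9 + 10·Dx^2 + Dx^4  (order 4).
h: a_k = 0, 16, 0, -80/3, 0, 182/15, …
ICs: h(0) = 0, h′(0) = 16, h′′(0) = 0, h′′′(0) = -160.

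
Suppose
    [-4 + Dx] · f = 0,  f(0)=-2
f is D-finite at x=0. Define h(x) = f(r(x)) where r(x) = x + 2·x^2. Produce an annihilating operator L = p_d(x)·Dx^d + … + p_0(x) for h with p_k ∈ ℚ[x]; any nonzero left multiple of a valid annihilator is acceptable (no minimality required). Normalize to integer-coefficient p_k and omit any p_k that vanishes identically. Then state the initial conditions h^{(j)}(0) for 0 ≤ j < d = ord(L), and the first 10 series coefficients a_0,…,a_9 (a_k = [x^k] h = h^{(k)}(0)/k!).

f: a_k = -2, -8, -16, -64/3, -64/3, -256/15, -512/45, -2048/315, -1024/315, -4096/2835, …
Substitute x→r, Dx→(1/r')Dx; clear ⇒ L₀.
L = (-4 - 16·x) + Dx  (order 1).
h: a_k = -2, -8, -32, -256/3, -640/3, -6656/15, -38912/45, -475136/315, -782336/315, -2146304/567, …
ICs: h(0) = -2.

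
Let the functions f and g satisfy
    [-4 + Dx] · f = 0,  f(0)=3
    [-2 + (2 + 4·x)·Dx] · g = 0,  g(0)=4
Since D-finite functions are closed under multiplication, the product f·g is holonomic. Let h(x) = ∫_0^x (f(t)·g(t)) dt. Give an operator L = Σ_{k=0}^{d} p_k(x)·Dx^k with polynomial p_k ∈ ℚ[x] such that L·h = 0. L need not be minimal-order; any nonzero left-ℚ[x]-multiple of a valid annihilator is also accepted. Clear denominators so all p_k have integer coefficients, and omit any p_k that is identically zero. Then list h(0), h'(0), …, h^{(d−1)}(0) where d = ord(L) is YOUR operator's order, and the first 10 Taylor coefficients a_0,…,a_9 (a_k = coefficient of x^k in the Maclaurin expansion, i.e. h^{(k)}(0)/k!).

L = (-5 - 8·x)·Dx + (1 + 2·x)·Dx^2  (order 2).
h: a_k = 0, 12, 30, 46, 103/2, 449/10, 1949/60, 1643/84, 36047/3360, 135617/30240, …
ICs: h(0) = 0, h′(0) = 12.

f: a_k = 3, 12, 24, 32, 32, 128/5, 256/15, 1024/105, 512/105, 2048/945, …
g: a_k = 4, 4, -2, 2, -5/2, 7/2, -21/4, 33/4, -429/32, 715/32, …
Sym-product of L_f,L_g gives L₀ (≤ ord 1).
Integrate: L := L₀·Dx.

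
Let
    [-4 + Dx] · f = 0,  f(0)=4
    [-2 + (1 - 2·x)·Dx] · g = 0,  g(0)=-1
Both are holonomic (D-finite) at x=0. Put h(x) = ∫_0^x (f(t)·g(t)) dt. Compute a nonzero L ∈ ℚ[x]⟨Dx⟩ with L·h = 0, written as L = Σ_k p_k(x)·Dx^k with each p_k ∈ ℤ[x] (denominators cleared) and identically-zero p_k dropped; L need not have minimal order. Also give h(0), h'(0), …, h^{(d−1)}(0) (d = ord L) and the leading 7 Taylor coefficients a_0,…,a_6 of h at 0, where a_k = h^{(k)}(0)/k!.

L = (6 - 8·x)·Dx + (-1 + 2·x)·Dx^2  (order 2).
h: a_k = 0, -4, -12, -80/3, -152/3, -448/5, -6976/45, …
ICs: h(0) = 0, h′(0) = -4.

f: a_k = 4, 16, 32, 128/3, 128/3, 512/15, 1024/45, …
g: a_k = -1, -2, -4, -8, -16, -32, -64, …
Sym-product of L_f,L_g gives L₀ (≤ ord 1).
Integrate: L := L₀·Dx.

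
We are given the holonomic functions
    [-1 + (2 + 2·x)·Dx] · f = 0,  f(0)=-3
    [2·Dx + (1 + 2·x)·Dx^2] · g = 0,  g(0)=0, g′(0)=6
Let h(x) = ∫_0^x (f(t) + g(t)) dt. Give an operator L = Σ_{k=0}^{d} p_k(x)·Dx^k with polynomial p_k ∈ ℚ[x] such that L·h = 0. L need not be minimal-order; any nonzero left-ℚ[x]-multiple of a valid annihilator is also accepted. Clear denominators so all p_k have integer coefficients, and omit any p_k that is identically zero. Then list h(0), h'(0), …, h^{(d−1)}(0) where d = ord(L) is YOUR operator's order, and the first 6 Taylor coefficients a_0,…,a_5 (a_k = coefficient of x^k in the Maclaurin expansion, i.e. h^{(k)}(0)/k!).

f: a_k = -3, -3/2, 3/8, -3/16, 15/128, -21/256, …
g: a_k = 0, 6, -6, 8, -12, 96/5, …
L₀ := lclm(L_f,L_g); ord L₀ ≤ 1+2.
∫: right-multiply L₀ by Dx.
L = (10 + 4·x)·Dx^2 + (29 + 52·x + 20·x^2)·Dx^3 + (6 + 22·x + 24·x^2 + 8·x^3)·Dx^4  (order 4).
h: a_k = 0, -3, 9/4, -15/8, 125/64, -1521/640, …
ICs: h(0) = 0, h′(0) = -3, h′′(0) = 9/2, h′′′(0) = -45/4.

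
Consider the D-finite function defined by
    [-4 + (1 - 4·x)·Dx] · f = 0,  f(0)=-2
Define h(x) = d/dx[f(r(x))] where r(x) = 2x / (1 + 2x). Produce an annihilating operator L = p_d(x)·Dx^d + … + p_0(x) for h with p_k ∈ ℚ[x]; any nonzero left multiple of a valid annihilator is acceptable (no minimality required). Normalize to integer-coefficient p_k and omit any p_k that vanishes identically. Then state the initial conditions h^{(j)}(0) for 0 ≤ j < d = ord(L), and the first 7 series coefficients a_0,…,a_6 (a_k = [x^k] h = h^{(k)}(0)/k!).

L = 12 + (-1 + 6·x)·Dx  (order 1).
h: a_k = -16, -192, -1728, -13824, -103680, -746496, -5225472, …
ICs: h(0) = -16.

f: a_k = -2, -8, -32, -128, -512, -2048, -8192, …
L₀ from L_f via x↦r, Dx↦r'^{-1}Dx.
h₀' ⇒ L via d/dx closure of L₀.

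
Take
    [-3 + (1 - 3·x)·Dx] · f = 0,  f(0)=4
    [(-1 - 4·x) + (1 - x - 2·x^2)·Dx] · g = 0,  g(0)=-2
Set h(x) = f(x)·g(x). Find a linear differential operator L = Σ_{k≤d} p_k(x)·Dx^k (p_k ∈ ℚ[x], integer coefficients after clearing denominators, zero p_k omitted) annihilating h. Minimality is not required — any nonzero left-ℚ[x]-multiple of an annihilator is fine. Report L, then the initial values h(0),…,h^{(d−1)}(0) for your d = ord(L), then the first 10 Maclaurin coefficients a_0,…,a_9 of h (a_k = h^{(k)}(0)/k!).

f: a_k = 4, 12, 36, 108, 324, 972, 2916, 8748, 26244, 78732, …
g: a_k = -2, -2, -6, -10, -22, -42, -86, -170, -342, -682, …
f·g: L₀ = L_f ⊗_s L_g, ord ≤ 1·1.
L = (-4 + 2·x + 18·x^2) + (1 - 4·x + x^2 + 6·x^3)·Dx  (order 1).
h: a_k = -8, -32, -120, -400, -1288, -4032, -12440, -38000, -115368, -348832, …
ICs: h(0) = -8.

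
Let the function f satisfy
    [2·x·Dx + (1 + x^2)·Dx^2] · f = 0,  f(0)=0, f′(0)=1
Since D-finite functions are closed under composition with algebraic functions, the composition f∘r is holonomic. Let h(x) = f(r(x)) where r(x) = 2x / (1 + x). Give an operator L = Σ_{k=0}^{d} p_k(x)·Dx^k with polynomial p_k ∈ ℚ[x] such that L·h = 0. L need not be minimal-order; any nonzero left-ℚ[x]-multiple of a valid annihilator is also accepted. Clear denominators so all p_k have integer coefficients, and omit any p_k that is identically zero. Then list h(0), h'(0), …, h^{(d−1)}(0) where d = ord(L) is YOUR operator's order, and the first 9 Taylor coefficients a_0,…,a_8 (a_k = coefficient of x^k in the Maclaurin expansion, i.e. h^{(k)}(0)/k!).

L = (2 + 10·x)·Dx + (1 + 2·x + 5·x^2)·Dx^2  (order 2).
h: a_k = 0, 2, -2, -2/3, 6, -38/5, -22/3, 278/7, -42, …
ICs: h(0) = 0, h′(0) = 2.

f: a_k = 0, 1, 0, -1/3, 0, 1/5, 0, -1/7, 0, …
Change of var in L_f (x↦r) gives L₀.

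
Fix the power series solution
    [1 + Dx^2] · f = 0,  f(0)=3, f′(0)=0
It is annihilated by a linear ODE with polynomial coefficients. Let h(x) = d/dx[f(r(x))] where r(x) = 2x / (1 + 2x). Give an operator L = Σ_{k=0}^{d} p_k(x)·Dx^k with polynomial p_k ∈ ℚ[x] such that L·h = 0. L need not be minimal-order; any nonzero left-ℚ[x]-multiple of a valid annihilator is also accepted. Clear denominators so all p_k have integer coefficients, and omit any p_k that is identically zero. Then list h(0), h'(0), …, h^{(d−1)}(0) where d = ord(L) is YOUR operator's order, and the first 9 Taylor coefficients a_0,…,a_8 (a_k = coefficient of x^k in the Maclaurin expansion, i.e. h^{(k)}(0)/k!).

f: a_k = 3, 0, -3/2, 0, 1/8, 0, -1/240, 0, 1/13440, …
h₀=f(r): pull back L_f along r ⇒ L₀.
Differentiate: ansatz ord ≤ ord L₀ ⇒ L.
L = (28 + 96·x + 96·x^2) + (12 + 72·x + 144·x^2 + 96·x^3)·Dx + (1 + 8·x + 24·x^2 + 32·x^3 + 16·x^4)·Dx^2  (order 2).
h: a_k = 0, -12, 72, -280, 880, -12008/5, 29232/5, -267184/21, 843936/35, …
ICs: h(0) = 0, h′(0) = -12.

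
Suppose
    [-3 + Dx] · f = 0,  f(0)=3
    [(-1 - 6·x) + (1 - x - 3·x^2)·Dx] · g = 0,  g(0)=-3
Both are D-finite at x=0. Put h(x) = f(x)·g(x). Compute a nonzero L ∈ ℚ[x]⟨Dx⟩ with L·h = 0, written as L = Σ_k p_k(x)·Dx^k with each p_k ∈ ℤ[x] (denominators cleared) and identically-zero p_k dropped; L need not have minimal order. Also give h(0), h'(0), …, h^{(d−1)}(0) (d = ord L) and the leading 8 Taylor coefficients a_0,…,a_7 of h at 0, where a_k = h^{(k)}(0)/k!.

f: a_k = 3, 9, 27/2, 27/2, 81/8, 243/40, 243/80, 729/560, …
g: a_k = -3, -3, -12, -21, -57, -120, -291, -651, …
L₀ := L_f ⊗_s L_g (sym. prod.), ord ≤ 1.
L = (4 + 3·x - 9·x^2) + (-1 + x + 3·x^2)·Dx  (order 1).
h: a_k = -9, -36, -207/2, -252, -4743/8, -13671/10, -252387/80, -508203/70, …
ICs: h(0) = -9.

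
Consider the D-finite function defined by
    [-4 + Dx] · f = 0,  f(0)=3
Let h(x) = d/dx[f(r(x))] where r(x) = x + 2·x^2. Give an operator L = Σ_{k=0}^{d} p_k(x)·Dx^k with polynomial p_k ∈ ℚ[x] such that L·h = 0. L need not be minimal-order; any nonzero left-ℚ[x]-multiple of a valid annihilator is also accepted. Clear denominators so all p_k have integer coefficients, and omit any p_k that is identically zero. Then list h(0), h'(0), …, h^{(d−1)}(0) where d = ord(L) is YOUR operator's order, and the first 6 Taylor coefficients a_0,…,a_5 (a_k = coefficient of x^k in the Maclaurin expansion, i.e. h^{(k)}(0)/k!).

f: a_k = 3, 12, 24, 32, 32, 128/5, …
Change of var in L_f (x↦r) gives L₀.
Derive L from L₀ (diff closure).
L = (8 + 32·x + 64·x^2) + (-1 - 4·x)·Dx  (order 1).
h: a_k = 12, 96, 384, 1280, 3328, 38912/5, …
ICs: h(0) = 12.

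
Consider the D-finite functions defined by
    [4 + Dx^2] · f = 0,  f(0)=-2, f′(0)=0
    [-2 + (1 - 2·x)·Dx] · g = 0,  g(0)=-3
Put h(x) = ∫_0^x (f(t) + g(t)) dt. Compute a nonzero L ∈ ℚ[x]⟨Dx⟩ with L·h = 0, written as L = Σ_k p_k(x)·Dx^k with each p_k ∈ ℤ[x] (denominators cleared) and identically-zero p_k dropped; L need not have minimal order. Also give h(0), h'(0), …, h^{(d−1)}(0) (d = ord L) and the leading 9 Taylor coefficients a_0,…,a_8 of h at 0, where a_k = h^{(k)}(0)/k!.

L = (-56 + 32·x - 32·x^2)·Dx + (12 - 40·x + 48·x^2 - 32·x^3)·Dx^2 + (-14 + 8·x - 8·x^2)·Dx^3 + (3 - 10·x + 12·x^2 - 8·x^3)·Dx^4  (order 4).
h: a_k = 0, -5, -3, -8/3, -6, -148/15, -16, -8632/315, -48, …
ICs: h(0) = 0, h′(0) = -5, h′′(0) = -6, h′′′(0) = -16.

f: a_k = -2, 0, 4, 0, -4/3, 0, 8/45, 0, -4/315, …
g: a_k = -3, -6, -12, -24, -48, -96, -192, -384, -768, …
h₀=f+g: left-lcm gives L₀, ord ≤ 3.
∫: right-multiply L₀ by Dx.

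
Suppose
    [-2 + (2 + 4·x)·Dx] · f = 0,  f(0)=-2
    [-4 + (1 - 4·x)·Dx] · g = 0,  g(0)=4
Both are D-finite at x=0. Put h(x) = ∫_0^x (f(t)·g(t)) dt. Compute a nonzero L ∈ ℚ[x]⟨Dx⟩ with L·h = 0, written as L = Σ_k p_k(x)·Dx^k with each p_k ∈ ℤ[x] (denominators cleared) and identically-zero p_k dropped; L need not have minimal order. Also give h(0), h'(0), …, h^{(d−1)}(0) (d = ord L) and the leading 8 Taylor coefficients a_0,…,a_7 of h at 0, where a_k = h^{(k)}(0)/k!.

f: a_k = -2, -2, 1, -1, 5/4, -7/4, 21/8, -33/8, …
g: a_k = 4, 16, 64, 256, 1024, 4096, 16384, 65536, …
h₀=f·g: eliminate ⇒ L₀, order ≤ 1·1.
h=∫h₀ ⇒ L = L₀·Dx.
L = (5 + 4·x)·Dx + (-1 + 2·x + 8·x^2)·Dx^2  (order 2).
h: a_k = 0, -8, -20, -52, -157, -2507/5, -3345/2, -80259/14, …
ICs: h(0) = 0, h′(0) = -8.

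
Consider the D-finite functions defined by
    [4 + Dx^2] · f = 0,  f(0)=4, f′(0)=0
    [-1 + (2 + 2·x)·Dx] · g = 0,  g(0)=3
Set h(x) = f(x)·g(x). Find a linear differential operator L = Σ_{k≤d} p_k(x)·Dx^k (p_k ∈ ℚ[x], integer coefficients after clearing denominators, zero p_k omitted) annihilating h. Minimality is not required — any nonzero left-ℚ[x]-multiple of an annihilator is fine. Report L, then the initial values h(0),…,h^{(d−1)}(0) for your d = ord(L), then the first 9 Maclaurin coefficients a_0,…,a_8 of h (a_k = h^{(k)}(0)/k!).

f: a_k = 4, 0, -8, 0, 8/3, 0, -16/45, 0, 8/315, …
g: a_k = 3, 3/2, -3/8, 3/16, -15/128, 21/256, -63/1024, 99/2048, -1287/32768, …
Sym-product of L_f,L_g gives L₀ (≤ ord 2).
L = (19 + 32·x + 16·x^2) + (-4 - 4·x)·Dx + (4 + 8·x + 4·x^2)·Dx^2  (order 2).
h: a_k = 12, 6, -51/2, -45/4, 337/32, 181/64, -5281/3840, -3811/7680, 199649/860160, …
ICs: h(0) = 12, h′(0) = 6.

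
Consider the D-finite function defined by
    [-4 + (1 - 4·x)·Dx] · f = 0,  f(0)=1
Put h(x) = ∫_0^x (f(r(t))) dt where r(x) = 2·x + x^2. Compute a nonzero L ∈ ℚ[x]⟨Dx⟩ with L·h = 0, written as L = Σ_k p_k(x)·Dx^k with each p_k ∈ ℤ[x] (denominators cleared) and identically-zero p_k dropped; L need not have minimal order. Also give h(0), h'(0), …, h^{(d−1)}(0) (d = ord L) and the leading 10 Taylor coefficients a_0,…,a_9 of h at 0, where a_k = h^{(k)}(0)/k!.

L = (8 + 8·x)·Dx + (-1 + 8·x + 4·x^2)·Dx^2  (order 2).
h: a_k = 0, 1, 4, 68/3, 144, 976, 20672/3, 350272/7, 370944, 25141504/9, …
ICs: h(0) = 0, h′(0) = 1.

f: a_k = 1, 4, 16, 64, 256, 1024, 4096, 16384, 65536, 262144, …
h₀=f(r): pull back L_f along r ⇒ L₀.
h=∫₀ˣh₀: take L = L₀·Dx.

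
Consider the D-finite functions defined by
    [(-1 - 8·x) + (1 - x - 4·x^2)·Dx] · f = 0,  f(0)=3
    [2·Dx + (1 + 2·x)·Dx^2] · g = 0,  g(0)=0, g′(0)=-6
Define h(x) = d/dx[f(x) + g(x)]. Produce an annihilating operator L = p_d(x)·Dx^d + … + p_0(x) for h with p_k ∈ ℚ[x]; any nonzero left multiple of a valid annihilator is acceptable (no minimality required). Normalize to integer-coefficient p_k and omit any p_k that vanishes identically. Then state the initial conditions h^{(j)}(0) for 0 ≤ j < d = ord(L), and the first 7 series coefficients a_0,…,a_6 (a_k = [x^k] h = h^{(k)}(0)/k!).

L = (94 + 644·x + 1664·x^2 + 1920·x^3 + 1536·x^4) + (23 + 324·x + 1448·x^2 + 3072·x^3 + 3904·x^4 + 2560·x^5)·Dx + (-6 - 35·x - 53·x^2 + 98·x^3 + 528·x^4 + 864·x^5 + 512·x^6)·Dx^2  (order 2).
h: a_k = -3, 42, 57, 396, 879, 3450, 8877, …
ICs: h(0) = -3, h′(0) = 42.

f: a_k = 3, 3, 15, 27, 87, 195, 543, …
g: a_k = 0, -6, 6, -8, 12, -96/5, 32, …
Weyl lclm of L_f,L_g ⇒ L₀ (ord ≤ 3).
h₀' ⇒ L via d/dx closure of L₀.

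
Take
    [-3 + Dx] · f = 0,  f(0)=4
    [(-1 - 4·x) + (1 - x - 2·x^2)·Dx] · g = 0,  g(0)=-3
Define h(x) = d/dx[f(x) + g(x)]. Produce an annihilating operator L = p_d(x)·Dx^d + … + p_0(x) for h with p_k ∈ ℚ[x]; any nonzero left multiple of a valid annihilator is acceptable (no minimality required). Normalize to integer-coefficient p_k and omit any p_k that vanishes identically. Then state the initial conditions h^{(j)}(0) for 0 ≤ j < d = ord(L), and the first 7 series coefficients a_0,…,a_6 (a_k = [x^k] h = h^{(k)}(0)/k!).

L = (12 + 126·x + 144·x^2 + 336·x^3 + 144·x^4) + (-7 - 42·x - 81·x^2 - 88·x^3 + 60·x^4 + 48·x^5)·Dx + (1 + 11·x^2 - 8·x^3 - 36·x^4 - 16·x^5)·Dx^2  (order 2).
h: a_k = 9, 18, 9, -78, -549/2, -7497/10, -35457/20, …
ICs: h(0) = 9, h′(0) = 18.

f: a_k = 4, 12, 18, 18, 27/2, 81/10, 81/20, …
g: a_k = -3, -3, -9, -15, -33, -63, -129, …
L₀ := lclm(L_f,L_g); ord L₀ ≤ 1+1.
h=h₀': d/dx-closure on L₀ ⇒ L.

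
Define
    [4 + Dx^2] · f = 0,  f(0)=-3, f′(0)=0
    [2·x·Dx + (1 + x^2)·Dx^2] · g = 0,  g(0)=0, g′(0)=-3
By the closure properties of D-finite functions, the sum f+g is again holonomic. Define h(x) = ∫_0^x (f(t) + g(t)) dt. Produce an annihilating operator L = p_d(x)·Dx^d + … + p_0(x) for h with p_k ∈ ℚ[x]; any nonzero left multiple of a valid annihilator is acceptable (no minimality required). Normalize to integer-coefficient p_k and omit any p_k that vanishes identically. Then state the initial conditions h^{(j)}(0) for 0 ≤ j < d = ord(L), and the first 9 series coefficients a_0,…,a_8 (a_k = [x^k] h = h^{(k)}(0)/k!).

L = (-32·x + 80·x^3 + 16·x^5)·Dx^2 + (4 + 32·x^2 + 36·x^4 + 8·x^6)·Dx^3 + (-8·x + 20·x^3 + 4·x^5)·Dx^4 + (1 + 8·x^2 + 9·x^4 + 2·x^6)·Dx^5  (order 5).
h: a_k = 0, -3, -3/2, 2, 1/4, -2/5, -1/10, 4/105, 3/56, …
ICs: h(0) = 0, h′(0) = -3, h′′(0) = -3, h′′′(0) = 12, h′′′′(0) = 6.

f: a_k = -3, 0, 6, 0, -2, 0, 4/15, 0, -2/105, …
g: a_k = 0, -3, 0, 1, 0, -3/5, 0, 3/7, 0, …
Sum ⇒ L₀ = lclm(L_f,L_g) in ℚ(x)⟨Dx⟩.
h=∫₀ˣh₀: take L = L₀·Dx.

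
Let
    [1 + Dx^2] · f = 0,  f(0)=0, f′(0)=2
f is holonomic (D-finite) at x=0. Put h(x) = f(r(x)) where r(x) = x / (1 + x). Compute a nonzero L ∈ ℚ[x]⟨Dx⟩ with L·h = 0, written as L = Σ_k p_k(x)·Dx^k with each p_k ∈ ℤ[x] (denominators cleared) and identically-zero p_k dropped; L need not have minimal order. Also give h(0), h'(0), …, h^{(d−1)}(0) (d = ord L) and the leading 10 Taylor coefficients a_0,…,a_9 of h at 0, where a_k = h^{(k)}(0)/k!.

L = 1 + (2 + 6·x + 6·x^2 + 2·x^3)·Dx + (1 + 4·x + 6·x^2 + 4·x^3 + x^4)·Dx^2  (order 2).
h: a_k = 0, 2, -2, 5/3, -1, 1/60, 5/4, -6931/2520, 1591/360, -224179/36288, …
ICs: h(0) = 0, h′(0) = 2.

f: a_k = 0, 2, 0, -1/3, 0, 1/60, 0, -1/2520, 0, 1/181440, …
L₀ from L_f via x↦r, Dx↦r'^{-1}Dx.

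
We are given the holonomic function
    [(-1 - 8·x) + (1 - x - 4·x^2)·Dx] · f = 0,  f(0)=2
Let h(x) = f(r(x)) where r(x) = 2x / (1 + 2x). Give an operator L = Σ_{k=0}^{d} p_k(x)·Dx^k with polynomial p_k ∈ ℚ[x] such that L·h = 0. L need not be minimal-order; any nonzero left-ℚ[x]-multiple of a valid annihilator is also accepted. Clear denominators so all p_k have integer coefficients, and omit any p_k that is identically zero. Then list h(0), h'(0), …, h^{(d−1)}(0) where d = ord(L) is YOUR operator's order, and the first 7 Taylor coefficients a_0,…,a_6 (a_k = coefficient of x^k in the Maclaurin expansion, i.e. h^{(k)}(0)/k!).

L = (2 + 36·x) + (-1 - 4·x + 12·x^2 + 32·x^3)·Dx  (order 1).
h: a_k = 2, 4, 32, 0, 512, -1024, 10240, …
ICs: h(0) = 2.

f: a_k = 2, 2, 10, 18, 58, 130, 362, …
f∘r: x↦r, Dx↦Dx/r' in L_f ⇒ L₀.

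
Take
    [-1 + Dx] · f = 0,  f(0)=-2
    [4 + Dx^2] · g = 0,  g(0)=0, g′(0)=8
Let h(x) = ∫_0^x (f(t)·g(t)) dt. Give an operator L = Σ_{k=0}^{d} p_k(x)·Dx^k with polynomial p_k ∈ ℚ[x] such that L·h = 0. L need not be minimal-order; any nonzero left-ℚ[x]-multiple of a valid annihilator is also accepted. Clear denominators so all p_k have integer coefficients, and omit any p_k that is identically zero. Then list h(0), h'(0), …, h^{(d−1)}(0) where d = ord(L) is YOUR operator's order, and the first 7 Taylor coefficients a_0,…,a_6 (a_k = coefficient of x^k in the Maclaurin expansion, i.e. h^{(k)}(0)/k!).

f: a_k = -2, -2, -1, -1/3, -1/12, -1/60, -1/360, …
g: a_k = 0, 8, 0, -16/3, 0, 16/15, 0, …
h₀=f·g: eliminate ⇒ L₀, order ≤ 1·2.
Integrate: L := L₀·Dx.
L = 5·Dx - 2·Dx^2 + Dx^3  (order 3).
h: a_k = 0, 0, -8, -16/3, 2/3, 8/5, 19/45, …
ICs: h(0) = 0, h′(0) = 0, h′′(0) = -16.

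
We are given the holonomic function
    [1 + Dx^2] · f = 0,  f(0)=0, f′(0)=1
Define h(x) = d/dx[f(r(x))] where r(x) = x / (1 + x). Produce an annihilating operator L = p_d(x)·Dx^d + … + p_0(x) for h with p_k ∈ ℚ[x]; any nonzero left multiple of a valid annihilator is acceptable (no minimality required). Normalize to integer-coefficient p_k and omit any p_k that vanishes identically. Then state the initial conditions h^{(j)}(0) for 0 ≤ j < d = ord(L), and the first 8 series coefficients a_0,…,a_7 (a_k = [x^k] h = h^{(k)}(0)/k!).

L = (7 + 12·x + 6·x^2) + (6 + 18·x + 18·x^2 + 6·x^3)·Dx + (1 + 4·x + 6·x^2 + 4·x^3 + x^4)·Dx^2  (order 2).
h: a_k = 1, -2, 5/2, -2, 1/24, 15/4, -6931/720, 1591/90, …
ICs: h(0) = 1, h′(0) = -2.

f: a_k = 0, 1, 0, -1/6, 0, 1/120, 0, -1/5040, …
Change of var in L_f (x↦r) gives L₀.
Derive L from L₀ (diff closure).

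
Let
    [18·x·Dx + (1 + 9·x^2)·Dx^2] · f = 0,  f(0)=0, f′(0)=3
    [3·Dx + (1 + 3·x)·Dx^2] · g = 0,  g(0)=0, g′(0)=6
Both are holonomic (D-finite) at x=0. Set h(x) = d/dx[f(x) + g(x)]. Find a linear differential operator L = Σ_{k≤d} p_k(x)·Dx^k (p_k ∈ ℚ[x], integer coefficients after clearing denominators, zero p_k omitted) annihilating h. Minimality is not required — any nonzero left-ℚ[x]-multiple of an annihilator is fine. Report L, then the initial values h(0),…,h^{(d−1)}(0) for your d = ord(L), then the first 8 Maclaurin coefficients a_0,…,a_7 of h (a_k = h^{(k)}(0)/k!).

f: a_k = 0, 3, 0, -9, 0, 243/5, 0, -2187/7, …
g: a_k = 0, 6, -9, 18, -81/2, 486/5, -243, 4374/7, …
h₀=f+g: left-lcm gives L₀, ord ≤ 4.
Derive L from L₀ (diff closure).
L = (-18 - 162·x + 486·x^2 + 486·x^3) + (-12 - 36·x + 972·x^3 + 972·x^4)·Dx + (-1 + 3·x + 18·x^2 + 54·x^3 + 243·x^4 + 243·x^5)·Dx^2  (order 2).
h: a_k = 9, -18, 27, -162, 729, -1458, 2187, -13122, …
ICs: h(0) = 9, h′(0) = -18.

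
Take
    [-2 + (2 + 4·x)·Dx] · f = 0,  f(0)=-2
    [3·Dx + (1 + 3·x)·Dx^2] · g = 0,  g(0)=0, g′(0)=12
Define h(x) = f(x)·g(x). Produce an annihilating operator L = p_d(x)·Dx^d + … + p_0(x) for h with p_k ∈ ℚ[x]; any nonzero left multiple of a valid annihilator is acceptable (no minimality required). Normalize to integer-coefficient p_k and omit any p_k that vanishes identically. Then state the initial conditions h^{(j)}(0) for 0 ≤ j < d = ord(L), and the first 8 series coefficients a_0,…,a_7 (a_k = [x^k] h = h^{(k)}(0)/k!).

f: a_k = -2, -2, 1, -1, 5/4, -7/4, 21/8, -33/8, …
g: a_k = 0, 12, -18, 36, -81, 972/5, -486, 8748/7, …
h₀=f·g: eliminate ⇒ L₀, order ≤ 1·2.
L = 3·x + (1 + 2·x)·Dx + (1 + 7·x + 16·x^2 + 12·x^3)·Dx^2  (order 2).
h: a_k = 0, -24, 12, -24, 60, -789/5, 4227/10, -40041/35, …
ICs: h(0) = 0, h′(0) = -24.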